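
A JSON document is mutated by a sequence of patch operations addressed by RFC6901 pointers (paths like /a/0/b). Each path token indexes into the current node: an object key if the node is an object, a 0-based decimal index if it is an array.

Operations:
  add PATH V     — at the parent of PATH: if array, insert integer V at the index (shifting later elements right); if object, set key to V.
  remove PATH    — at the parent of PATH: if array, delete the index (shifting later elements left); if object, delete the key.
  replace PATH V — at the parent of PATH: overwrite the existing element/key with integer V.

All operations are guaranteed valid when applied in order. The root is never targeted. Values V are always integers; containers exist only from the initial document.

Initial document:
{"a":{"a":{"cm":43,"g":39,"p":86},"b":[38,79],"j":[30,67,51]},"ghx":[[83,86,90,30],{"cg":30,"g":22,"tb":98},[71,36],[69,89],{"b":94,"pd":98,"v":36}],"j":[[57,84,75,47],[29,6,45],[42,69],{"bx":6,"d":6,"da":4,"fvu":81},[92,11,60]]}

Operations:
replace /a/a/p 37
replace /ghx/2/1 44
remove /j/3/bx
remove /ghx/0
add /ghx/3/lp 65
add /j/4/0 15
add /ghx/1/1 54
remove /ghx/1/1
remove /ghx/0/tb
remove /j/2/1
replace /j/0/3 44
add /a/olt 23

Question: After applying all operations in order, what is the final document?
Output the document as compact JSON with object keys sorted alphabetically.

Answer: {"a":{"a":{"cm":43,"g":39,"p":37},"b":[38,79],"j":[30,67,51],"olt":23},"ghx":[{"cg":30,"g":22},[71,44],[69,89],{"b":94,"lp":65,"pd":98,"v":36}],"j":[[57,84,75,44],[29,6,45],[42],{"d":6,"da":4,"fvu":81},[15,92,11,60]]}

Derivation:
After op 1 (replace /a/a/p 37): {"a":{"a":{"cm":43,"g":39,"p":37},"b":[38,79],"j":[30,67,51]},"ghx":[[83,86,90,30],{"cg":30,"g":22,"tb":98},[71,36],[69,89],{"b":94,"pd":98,"v":36}],"j":[[57,84,75,47],[29,6,45],[42,69],{"bx":6,"d":6,"da":4,"fvu":81},[92,11,60]]}
After op 2 (replace /ghx/2/1 44): {"a":{"a":{"cm":43,"g":39,"p":37},"b":[38,79],"j":[30,67,51]},"ghx":[[83,86,90,30],{"cg":30,"g":22,"tb":98},[71,44],[69,89],{"b":94,"pd":98,"v":36}],"j":[[57,84,75,47],[29,6,45],[42,69],{"bx":6,"d":6,"da":4,"fvu":81},[92,11,60]]}
After op 3 (remove /j/3/bx): {"a":{"a":{"cm":43,"g":39,"p":37},"b":[38,79],"j":[30,67,51]},"ghx":[[83,86,90,30],{"cg":30,"g":22,"tb":98},[71,44],[69,89],{"b":94,"pd":98,"v":36}],"j":[[57,84,75,47],[29,6,45],[42,69],{"d":6,"da":4,"fvu":81},[92,11,60]]}
After op 4 (remove /ghx/0): {"a":{"a":{"cm":43,"g":39,"p":37},"b":[38,79],"j":[30,67,51]},"ghx":[{"cg":30,"g":22,"tb":98},[71,44],[69,89],{"b":94,"pd":98,"v":36}],"j":[[57,84,75,47],[29,6,45],[42,69],{"d":6,"da":4,"fvu":81},[92,11,60]]}
After op 5 (add /ghx/3/lp 65): {"a":{"a":{"cm":43,"g":39,"p":37},"b":[38,79],"j":[30,67,51]},"ghx":[{"cg":30,"g":22,"tb":98},[71,44],[69,89],{"b":94,"lp":65,"pd":98,"v":36}],"j":[[57,84,75,47],[29,6,45],[42,69],{"d":6,"da":4,"fvu":81},[92,11,60]]}
After op 6 (add /j/4/0 15): {"a":{"a":{"cm":43,"g":39,"p":37},"b":[38,79],"j":[30,67,51]},"ghx":[{"cg":30,"g":22,"tb":98},[71,44],[69,89],{"b":94,"lp":65,"pd":98,"v":36}],"j":[[57,84,75,47],[29,6,45],[42,69],{"d":6,"da":4,"fvu":81},[15,92,11,60]]}
After op 7 (add /ghx/1/1 54): {"a":{"a":{"cm":43,"g":39,"p":37},"b":[38,79],"j":[30,67,51]},"ghx":[{"cg":30,"g":22,"tb":98},[71,54,44],[69,89],{"b":94,"lp":65,"pd":98,"v":36}],"j":[[57,84,75,47],[29,6,45],[42,69],{"d":6,"da":4,"fvu":81},[15,92,11,60]]}
After op 8 (remove /ghx/1/1): {"a":{"a":{"cm":43,"g":39,"p":37},"b":[38,79],"j":[30,67,51]},"ghx":[{"cg":30,"g":22,"tb":98},[71,44],[69,89],{"b":94,"lp":65,"pd":98,"v":36}],"j":[[57,84,75,47],[29,6,45],[42,69],{"d":6,"da":4,"fvu":81},[15,92,11,60]]}
After op 9 (remove /ghx/0/tb): {"a":{"a":{"cm":43,"g":39,"p":37},"b":[38,79],"j":[30,67,51]},"ghx":[{"cg":30,"g":22},[71,44],[69,89],{"b":94,"lp":65,"pd":98,"v":36}],"j":[[57,84,75,47],[29,6,45],[42,69],{"d":6,"da":4,"fvu":81},[15,92,11,60]]}
After op 10 (remove /j/2/1): {"a":{"a":{"cm":43,"g":39,"p":37},"b":[38,79],"j":[30,67,51]},"ghx":[{"cg":30,"g":22},[71,44],[69,89],{"b":94,"lp":65,"pd":98,"v":36}],"j":[[57,84,75,47],[29,6,45],[42],{"d":6,"da":4,"fvu":81},[15,92,11,60]]}
After op 11 (replace /j/0/3 44): {"a":{"a":{"cm":43,"g":39,"p":37},"b":[38,79],"j":[30,67,51]},"ghx":[{"cg":30,"g":22},[71,44],[69,89],{"b":94,"lp":65,"pd":98,"v":36}],"j":[[57,84,75,44],[29,6,45],[42],{"d":6,"da":4,"fvu":81},[15,92,11,60]]}
After op 12 (add /a/olt 23): {"a":{"a":{"cm":43,"g":39,"p":37},"b":[38,79],"j":[30,67,51],"olt":23},"ghx":[{"cg":30,"g":22},[71,44],[69,89],{"b":94,"lp":65,"pd":98,"v":36}],"j":[[57,84,75,44],[29,6,45],[42],{"d":6,"da":4,"fvu":81},[15,92,11,60]]}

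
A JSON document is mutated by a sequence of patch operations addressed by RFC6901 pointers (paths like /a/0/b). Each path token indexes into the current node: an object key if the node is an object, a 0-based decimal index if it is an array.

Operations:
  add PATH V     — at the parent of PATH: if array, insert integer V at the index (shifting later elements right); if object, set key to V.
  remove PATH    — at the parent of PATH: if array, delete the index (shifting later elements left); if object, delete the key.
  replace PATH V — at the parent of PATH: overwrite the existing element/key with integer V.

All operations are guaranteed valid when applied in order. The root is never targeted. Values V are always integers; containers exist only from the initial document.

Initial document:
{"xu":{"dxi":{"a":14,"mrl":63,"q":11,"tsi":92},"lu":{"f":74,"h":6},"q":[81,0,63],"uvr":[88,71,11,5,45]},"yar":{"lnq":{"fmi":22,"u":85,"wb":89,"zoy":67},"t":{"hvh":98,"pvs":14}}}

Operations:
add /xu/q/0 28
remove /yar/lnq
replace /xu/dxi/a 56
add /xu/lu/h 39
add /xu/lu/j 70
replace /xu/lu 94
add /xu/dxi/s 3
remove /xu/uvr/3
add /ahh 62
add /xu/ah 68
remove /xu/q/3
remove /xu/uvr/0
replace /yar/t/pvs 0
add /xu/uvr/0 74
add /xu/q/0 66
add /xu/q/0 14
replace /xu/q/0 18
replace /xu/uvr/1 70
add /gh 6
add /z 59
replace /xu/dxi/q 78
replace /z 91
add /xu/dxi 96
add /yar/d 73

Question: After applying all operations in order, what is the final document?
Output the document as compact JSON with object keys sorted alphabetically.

After op 1 (add /xu/q/0 28): {"xu":{"dxi":{"a":14,"mrl":63,"q":11,"tsi":92},"lu":{"f":74,"h":6},"q":[28,81,0,63],"uvr":[88,71,11,5,45]},"yar":{"lnq":{"fmi":22,"u":85,"wb":89,"zoy":67},"t":{"hvh":98,"pvs":14}}}
After op 2 (remove /yar/lnq): {"xu":{"dxi":{"a":14,"mrl":63,"q":11,"tsi":92},"lu":{"f":74,"h":6},"q":[28,81,0,63],"uvr":[88,71,11,5,45]},"yar":{"t":{"hvh":98,"pvs":14}}}
After op 3 (replace /xu/dxi/a 56): {"xu":{"dxi":{"a":56,"mrl":63,"q":11,"tsi":92},"lu":{"f":74,"h":6},"q":[28,81,0,63],"uvr":[88,71,11,5,45]},"yar":{"t":{"hvh":98,"pvs":14}}}
After op 4 (add /xu/lu/h 39): {"xu":{"dxi":{"a":56,"mrl":63,"q":11,"tsi":92},"lu":{"f":74,"h":39},"q":[28,81,0,63],"uvr":[88,71,11,5,45]},"yar":{"t":{"hvh":98,"pvs":14}}}
After op 5 (add /xu/lu/j 70): {"xu":{"dxi":{"a":56,"mrl":63,"q":11,"tsi":92},"lu":{"f":74,"h":39,"j":70},"q":[28,81,0,63],"uvr":[88,71,11,5,45]},"yar":{"t":{"hvh":98,"pvs":14}}}
After op 6 (replace /xu/lu 94): {"xu":{"dxi":{"a":56,"mrl":63,"q":11,"tsi":92},"lu":94,"q":[28,81,0,63],"uvr":[88,71,11,5,45]},"yar":{"t":{"hvh":98,"pvs":14}}}
After op 7 (add /xu/dxi/s 3): {"xu":{"dxi":{"a":56,"mrl":63,"q":11,"s":3,"tsi":92},"lu":94,"q":[28,81,0,63],"uvr":[88,71,11,5,45]},"yar":{"t":{"hvh":98,"pvs":14}}}
After op 8 (remove /xu/uvr/3): {"xu":{"dxi":{"a":56,"mrl":63,"q":11,"s":3,"tsi":92},"lu":94,"q":[28,81,0,63],"uvr":[88,71,11,45]},"yar":{"t":{"hvh":98,"pvs":14}}}
After op 9 (add /ahh 62): {"ahh":62,"xu":{"dxi":{"a":56,"mrl":63,"q":11,"s":3,"tsi":92},"lu":94,"q":[28,81,0,63],"uvr":[88,71,11,45]},"yar":{"t":{"hvh":98,"pvs":14}}}
After op 10 (add /xu/ah 68): {"ahh":62,"xu":{"ah":68,"dxi":{"a":56,"mrl":63,"q":11,"s":3,"tsi":92},"lu":94,"q":[28,81,0,63],"uvr":[88,71,11,45]},"yar":{"t":{"hvh":98,"pvs":14}}}
After op 11 (remove /xu/q/3): {"ahh":62,"xu":{"ah":68,"dxi":{"a":56,"mrl":63,"q":11,"s":3,"tsi":92},"lu":94,"q":[28,81,0],"uvr":[88,71,11,45]},"yar":{"t":{"hvh":98,"pvs":14}}}
After op 12 (remove /xu/uvr/0): {"ahh":62,"xu":{"ah":68,"dxi":{"a":56,"mrl":63,"q":11,"s":3,"tsi":92},"lu":94,"q":[28,81,0],"uvr":[71,11,45]},"yar":{"t":{"hvh":98,"pvs":14}}}
After op 13 (replace /yar/t/pvs 0): {"ahh":62,"xu":{"ah":68,"dxi":{"a":56,"mrl":63,"q":11,"s":3,"tsi":92},"lu":94,"q":[28,81,0],"uvr":[71,11,45]},"yar":{"t":{"hvh":98,"pvs":0}}}
After op 14 (add /xu/uvr/0 74): {"ahh":62,"xu":{"ah":68,"dxi":{"a":56,"mrl":63,"q":11,"s":3,"tsi":92},"lu":94,"q":[28,81,0],"uvr":[74,71,11,45]},"yar":{"t":{"hvh":98,"pvs":0}}}
After op 15 (add /xu/q/0 66): {"ahh":62,"xu":{"ah":68,"dxi":{"a":56,"mrl":63,"q":11,"s":3,"tsi":92},"lu":94,"q":[66,28,81,0],"uvr":[74,71,11,45]},"yar":{"t":{"hvh":98,"pvs":0}}}
After op 16 (add /xu/q/0 14): {"ahh":62,"xu":{"ah":68,"dxi":{"a":56,"mrl":63,"q":11,"s":3,"tsi":92},"lu":94,"q":[14,66,28,81,0],"uvr":[74,71,11,45]},"yar":{"t":{"hvh":98,"pvs":0}}}
After op 17 (replace /xu/q/0 18): {"ahh":62,"xu":{"ah":68,"dxi":{"a":56,"mrl":63,"q":11,"s":3,"tsi":92},"lu":94,"q":[18,66,28,81,0],"uvr":[74,71,11,45]},"yar":{"t":{"hvh":98,"pvs":0}}}
After op 18 (replace /xu/uvr/1 70): {"ahh":62,"xu":{"ah":68,"dxi":{"a":56,"mrl":63,"q":11,"s":3,"tsi":92},"lu":94,"q":[18,66,28,81,0],"uvr":[74,70,11,45]},"yar":{"t":{"hvh":98,"pvs":0}}}
After op 19 (add /gh 6): {"ahh":62,"gh":6,"xu":{"ah":68,"dxi":{"a":56,"mrl":63,"q":11,"s":3,"tsi":92},"lu":94,"q":[18,66,28,81,0],"uvr":[74,70,11,45]},"yar":{"t":{"hvh":98,"pvs":0}}}
After op 20 (add /z 59): {"ahh":62,"gh":6,"xu":{"ah":68,"dxi":{"a":56,"mrl":63,"q":11,"s":3,"tsi":92},"lu":94,"q":[18,66,28,81,0],"uvr":[74,70,11,45]},"yar":{"t":{"hvh":98,"pvs":0}},"z":59}
After op 21 (replace /xu/dxi/q 78): {"ahh":62,"gh":6,"xu":{"ah":68,"dxi":{"a":56,"mrl":63,"q":78,"s":3,"tsi":92},"lu":94,"q":[18,66,28,81,0],"uvr":[74,70,11,45]},"yar":{"t":{"hvh":98,"pvs":0}},"z":59}
After op 22 (replace /z 91): {"ahh":62,"gh":6,"xu":{"ah":68,"dxi":{"a":56,"mrl":63,"q":78,"s":3,"tsi":92},"lu":94,"q":[18,66,28,81,0],"uvr":[74,70,11,45]},"yar":{"t":{"hvh":98,"pvs":0}},"z":91}
After op 23 (add /xu/dxi 96): {"ahh":62,"gh":6,"xu":{"ah":68,"dxi":96,"lu":94,"q":[18,66,28,81,0],"uvr":[74,70,11,45]},"yar":{"t":{"hvh":98,"pvs":0}},"z":91}
After op 24 (add /yar/d 73): {"ahh":62,"gh":6,"xu":{"ah":68,"dxi":96,"lu":94,"q":[18,66,28,81,0],"uvr":[74,70,11,45]},"yar":{"d":73,"t":{"hvh":98,"pvs":0}},"z":91}

Answer: {"ahh":62,"gh":6,"xu":{"ah":68,"dxi":96,"lu":94,"q":[18,66,28,81,0],"uvr":[74,70,11,45]},"yar":{"d":73,"t":{"hvh":98,"pvs":0}},"z":91}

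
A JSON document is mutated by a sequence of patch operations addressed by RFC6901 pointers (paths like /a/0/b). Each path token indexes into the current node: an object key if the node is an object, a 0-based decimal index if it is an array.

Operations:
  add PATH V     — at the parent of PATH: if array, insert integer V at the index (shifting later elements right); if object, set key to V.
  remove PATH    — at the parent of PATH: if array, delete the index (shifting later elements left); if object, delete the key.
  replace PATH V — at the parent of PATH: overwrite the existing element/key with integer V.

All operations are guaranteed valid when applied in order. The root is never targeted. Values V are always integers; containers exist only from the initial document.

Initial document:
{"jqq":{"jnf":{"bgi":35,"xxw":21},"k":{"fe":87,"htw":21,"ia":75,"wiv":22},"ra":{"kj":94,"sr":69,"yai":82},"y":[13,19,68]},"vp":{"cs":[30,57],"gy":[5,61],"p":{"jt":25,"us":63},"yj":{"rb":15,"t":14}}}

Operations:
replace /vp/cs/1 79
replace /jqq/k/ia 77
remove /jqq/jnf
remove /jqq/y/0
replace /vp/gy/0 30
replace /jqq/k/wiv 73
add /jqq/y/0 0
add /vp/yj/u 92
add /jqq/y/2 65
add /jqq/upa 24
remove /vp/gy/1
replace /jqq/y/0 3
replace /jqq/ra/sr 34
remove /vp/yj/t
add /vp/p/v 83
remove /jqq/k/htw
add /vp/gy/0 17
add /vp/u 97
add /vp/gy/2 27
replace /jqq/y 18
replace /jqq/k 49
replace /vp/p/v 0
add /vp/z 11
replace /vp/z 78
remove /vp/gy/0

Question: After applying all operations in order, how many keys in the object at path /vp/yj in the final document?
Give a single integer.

Answer: 2

Derivation:
After op 1 (replace /vp/cs/1 79): {"jqq":{"jnf":{"bgi":35,"xxw":21},"k":{"fe":87,"htw":21,"ia":75,"wiv":22},"ra":{"kj":94,"sr":69,"yai":82},"y":[13,19,68]},"vp":{"cs":[30,79],"gy":[5,61],"p":{"jt":25,"us":63},"yj":{"rb":15,"t":14}}}
After op 2 (replace /jqq/k/ia 77): {"jqq":{"jnf":{"bgi":35,"xxw":21},"k":{"fe":87,"htw":21,"ia":77,"wiv":22},"ra":{"kj":94,"sr":69,"yai":82},"y":[13,19,68]},"vp":{"cs":[30,79],"gy":[5,61],"p":{"jt":25,"us":63},"yj":{"rb":15,"t":14}}}
After op 3 (remove /jqq/jnf): {"jqq":{"k":{"fe":87,"htw":21,"ia":77,"wiv":22},"ra":{"kj":94,"sr":69,"yai":82},"y":[13,19,68]},"vp":{"cs":[30,79],"gy":[5,61],"p":{"jt":25,"us":63},"yj":{"rb":15,"t":14}}}
After op 4 (remove /jqq/y/0): {"jqq":{"k":{"fe":87,"htw":21,"ia":77,"wiv":22},"ra":{"kj":94,"sr":69,"yai":82},"y":[19,68]},"vp":{"cs":[30,79],"gy":[5,61],"p":{"jt":25,"us":63},"yj":{"rb":15,"t":14}}}
After op 5 (replace /vp/gy/0 30): {"jqq":{"k":{"fe":87,"htw":21,"ia":77,"wiv":22},"ra":{"kj":94,"sr":69,"yai":82},"y":[19,68]},"vp":{"cs":[30,79],"gy":[30,61],"p":{"jt":25,"us":63},"yj":{"rb":15,"t":14}}}
After op 6 (replace /jqq/k/wiv 73): {"jqq":{"k":{"fe":87,"htw":21,"ia":77,"wiv":73},"ra":{"kj":94,"sr":69,"yai":82},"y":[19,68]},"vp":{"cs":[30,79],"gy":[30,61],"p":{"jt":25,"us":63},"yj":{"rb":15,"t":14}}}
After op 7 (add /jqq/y/0 0): {"jqq":{"k":{"fe":87,"htw":21,"ia":77,"wiv":73},"ra":{"kj":94,"sr":69,"yai":82},"y":[0,19,68]},"vp":{"cs":[30,79],"gy":[30,61],"p":{"jt":25,"us":63},"yj":{"rb":15,"t":14}}}
After op 8 (add /vp/yj/u 92): {"jqq":{"k":{"fe":87,"htw":21,"ia":77,"wiv":73},"ra":{"kj":94,"sr":69,"yai":82},"y":[0,19,68]},"vp":{"cs":[30,79],"gy":[30,61],"p":{"jt":25,"us":63},"yj":{"rb":15,"t":14,"u":92}}}
After op 9 (add /jqq/y/2 65): {"jqq":{"k":{"fe":87,"htw":21,"ia":77,"wiv":73},"ra":{"kj":94,"sr":69,"yai":82},"y":[0,19,65,68]},"vp":{"cs":[30,79],"gy":[30,61],"p":{"jt":25,"us":63},"yj":{"rb":15,"t":14,"u":92}}}
After op 10 (add /jqq/upa 24): {"jqq":{"k":{"fe":87,"htw":21,"ia":77,"wiv":73},"ra":{"kj":94,"sr":69,"yai":82},"upa":24,"y":[0,19,65,68]},"vp":{"cs":[30,79],"gy":[30,61],"p":{"jt":25,"us":63},"yj":{"rb":15,"t":14,"u":92}}}
After op 11 (remove /vp/gy/1): {"jqq":{"k":{"fe":87,"htw":21,"ia":77,"wiv":73},"ra":{"kj":94,"sr":69,"yai":82},"upa":24,"y":[0,19,65,68]},"vp":{"cs":[30,79],"gy":[30],"p":{"jt":25,"us":63},"yj":{"rb":15,"t":14,"u":92}}}
After op 12 (replace /jqq/y/0 3): {"jqq":{"k":{"fe":87,"htw":21,"ia":77,"wiv":73},"ra":{"kj":94,"sr":69,"yai":82},"upa":24,"y":[3,19,65,68]},"vp":{"cs":[30,79],"gy":[30],"p":{"jt":25,"us":63},"yj":{"rb":15,"t":14,"u":92}}}
After op 13 (replace /jqq/ra/sr 34): {"jqq":{"k":{"fe":87,"htw":21,"ia":77,"wiv":73},"ra":{"kj":94,"sr":34,"yai":82},"upa":24,"y":[3,19,65,68]},"vp":{"cs":[30,79],"gy":[30],"p":{"jt":25,"us":63},"yj":{"rb":15,"t":14,"u":92}}}
After op 14 (remove /vp/yj/t): {"jqq":{"k":{"fe":87,"htw":21,"ia":77,"wiv":73},"ra":{"kj":94,"sr":34,"yai":82},"upa":24,"y":[3,19,65,68]},"vp":{"cs":[30,79],"gy":[30],"p":{"jt":25,"us":63},"yj":{"rb":15,"u":92}}}
After op 15 (add /vp/p/v 83): {"jqq":{"k":{"fe":87,"htw":21,"ia":77,"wiv":73},"ra":{"kj":94,"sr":34,"yai":82},"upa":24,"y":[3,19,65,68]},"vp":{"cs":[30,79],"gy":[30],"p":{"jt":25,"us":63,"v":83},"yj":{"rb":15,"u":92}}}
After op 16 (remove /jqq/k/htw): {"jqq":{"k":{"fe":87,"ia":77,"wiv":73},"ra":{"kj":94,"sr":34,"yai":82},"upa":24,"y":[3,19,65,68]},"vp":{"cs":[30,79],"gy":[30],"p":{"jt":25,"us":63,"v":83},"yj":{"rb":15,"u":92}}}
After op 17 (add /vp/gy/0 17): {"jqq":{"k":{"fe":87,"ia":77,"wiv":73},"ra":{"kj":94,"sr":34,"yai":82},"upa":24,"y":[3,19,65,68]},"vp":{"cs":[30,79],"gy":[17,30],"p":{"jt":25,"us":63,"v":83},"yj":{"rb":15,"u":92}}}
After op 18 (add /vp/u 97): {"jqq":{"k":{"fe":87,"ia":77,"wiv":73},"ra":{"kj":94,"sr":34,"yai":82},"upa":24,"y":[3,19,65,68]},"vp":{"cs":[30,79],"gy":[17,30],"p":{"jt":25,"us":63,"v":83},"u":97,"yj":{"rb":15,"u":92}}}
After op 19 (add /vp/gy/2 27): {"jqq":{"k":{"fe":87,"ia":77,"wiv":73},"ra":{"kj":94,"sr":34,"yai":82},"upa":24,"y":[3,19,65,68]},"vp":{"cs":[30,79],"gy":[17,30,27],"p":{"jt":25,"us":63,"v":83},"u":97,"yj":{"rb":15,"u":92}}}
After op 20 (replace /jqq/y 18): {"jqq":{"k":{"fe":87,"ia":77,"wiv":73},"ra":{"kj":94,"sr":34,"yai":82},"upa":24,"y":18},"vp":{"cs":[30,79],"gy":[17,30,27],"p":{"jt":25,"us":63,"v":83},"u":97,"yj":{"rb":15,"u":92}}}
After op 21 (replace /jqq/k 49): {"jqq":{"k":49,"ra":{"kj":94,"sr":34,"yai":82},"upa":24,"y":18},"vp":{"cs":[30,79],"gy":[17,30,27],"p":{"jt":25,"us":63,"v":83},"u":97,"yj":{"rb":15,"u":92}}}
After op 22 (replace /vp/p/v 0): {"jqq":{"k":49,"ra":{"kj":94,"sr":34,"yai":82},"upa":24,"y":18},"vp":{"cs":[30,79],"gy":[17,30,27],"p":{"jt":25,"us":63,"v":0},"u":97,"yj":{"rb":15,"u":92}}}
After op 23 (add /vp/z 11): {"jqq":{"k":49,"ra":{"kj":94,"sr":34,"yai":82},"upa":24,"y":18},"vp":{"cs":[30,79],"gy":[17,30,27],"p":{"jt":25,"us":63,"v":0},"u":97,"yj":{"rb":15,"u":92},"z":11}}
After op 24 (replace /vp/z 78): {"jqq":{"k":49,"ra":{"kj":94,"sr":34,"yai":82},"upa":24,"y":18},"vp":{"cs":[30,79],"gy":[17,30,27],"p":{"jt":25,"us":63,"v":0},"u":97,"yj":{"rb":15,"u":92},"z":78}}
After op 25 (remove /vp/gy/0): {"jqq":{"k":49,"ra":{"kj":94,"sr":34,"yai":82},"upa":24,"y":18},"vp":{"cs":[30,79],"gy":[30,27],"p":{"jt":25,"us":63,"v":0},"u":97,"yj":{"rb":15,"u":92},"z":78}}
Size at path /vp/yj: 2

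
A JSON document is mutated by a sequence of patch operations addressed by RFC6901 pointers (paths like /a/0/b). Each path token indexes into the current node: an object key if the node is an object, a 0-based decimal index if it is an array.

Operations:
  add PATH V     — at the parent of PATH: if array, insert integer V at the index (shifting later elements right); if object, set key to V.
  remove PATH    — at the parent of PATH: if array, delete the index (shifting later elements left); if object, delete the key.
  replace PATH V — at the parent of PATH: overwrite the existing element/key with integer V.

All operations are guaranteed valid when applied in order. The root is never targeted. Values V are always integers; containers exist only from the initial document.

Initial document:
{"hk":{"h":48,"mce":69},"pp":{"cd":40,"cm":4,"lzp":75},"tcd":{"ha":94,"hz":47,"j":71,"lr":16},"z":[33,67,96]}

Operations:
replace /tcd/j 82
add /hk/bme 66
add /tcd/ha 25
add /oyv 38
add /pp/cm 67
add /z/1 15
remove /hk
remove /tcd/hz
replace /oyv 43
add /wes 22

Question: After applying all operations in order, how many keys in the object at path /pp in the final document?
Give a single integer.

Answer: 3

Derivation:
After op 1 (replace /tcd/j 82): {"hk":{"h":48,"mce":69},"pp":{"cd":40,"cm":4,"lzp":75},"tcd":{"ha":94,"hz":47,"j":82,"lr":16},"z":[33,67,96]}
After op 2 (add /hk/bme 66): {"hk":{"bme":66,"h":48,"mce":69},"pp":{"cd":40,"cm":4,"lzp":75},"tcd":{"ha":94,"hz":47,"j":82,"lr":16},"z":[33,67,96]}
After op 3 (add /tcd/ha 25): {"hk":{"bme":66,"h":48,"mce":69},"pp":{"cd":40,"cm":4,"lzp":75},"tcd":{"ha":25,"hz":47,"j":82,"lr":16},"z":[33,67,96]}
After op 4 (add /oyv 38): {"hk":{"bme":66,"h":48,"mce":69},"oyv":38,"pp":{"cd":40,"cm":4,"lzp":75},"tcd":{"ha":25,"hz":47,"j":82,"lr":16},"z":[33,67,96]}
After op 5 (add /pp/cm 67): {"hk":{"bme":66,"h":48,"mce":69},"oyv":38,"pp":{"cd":40,"cm":67,"lzp":75},"tcd":{"ha":25,"hz":47,"j":82,"lr":16},"z":[33,67,96]}
After op 6 (add /z/1 15): {"hk":{"bme":66,"h":48,"mce":69},"oyv":38,"pp":{"cd":40,"cm":67,"lzp":75},"tcd":{"ha":25,"hz":47,"j":82,"lr":16},"z":[33,15,67,96]}
After op 7 (remove /hk): {"oyv":38,"pp":{"cd":40,"cm":67,"lzp":75},"tcd":{"ha":25,"hz":47,"j":82,"lr":16},"z":[33,15,67,96]}
After op 8 (remove /tcd/hz): {"oyv":38,"pp":{"cd":40,"cm":67,"lzp":75},"tcd":{"ha":25,"j":82,"lr":16},"z":[33,15,67,96]}
After op 9 (replace /oyv 43): {"oyv":43,"pp":{"cd":40,"cm":67,"lzp":75},"tcd":{"ha":25,"j":82,"lr":16},"z":[33,15,67,96]}
After op 10 (add /wes 22): {"oyv":43,"pp":{"cd":40,"cm":67,"lzp":75},"tcd":{"ha":25,"j":82,"lr":16},"wes":22,"z":[33,15,67,96]}
Size at path /pp: 3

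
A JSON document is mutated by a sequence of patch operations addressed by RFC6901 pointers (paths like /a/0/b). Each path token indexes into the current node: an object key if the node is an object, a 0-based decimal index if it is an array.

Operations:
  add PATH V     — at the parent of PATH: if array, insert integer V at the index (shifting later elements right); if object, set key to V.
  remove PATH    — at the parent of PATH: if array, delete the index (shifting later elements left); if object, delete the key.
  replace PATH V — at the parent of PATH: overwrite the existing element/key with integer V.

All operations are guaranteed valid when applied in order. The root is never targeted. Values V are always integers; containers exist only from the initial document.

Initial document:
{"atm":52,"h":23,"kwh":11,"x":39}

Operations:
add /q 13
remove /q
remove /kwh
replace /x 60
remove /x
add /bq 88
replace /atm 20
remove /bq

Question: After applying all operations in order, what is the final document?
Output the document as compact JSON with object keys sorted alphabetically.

Answer: {"atm":20,"h":23}

Derivation:
After op 1 (add /q 13): {"atm":52,"h":23,"kwh":11,"q":13,"x":39}
After op 2 (remove /q): {"atm":52,"h":23,"kwh":11,"x":39}
After op 3 (remove /kwh): {"atm":52,"h":23,"x":39}
After op 4 (replace /x 60): {"atm":52,"h":23,"x":60}
After op 5 (remove /x): {"atm":52,"h":23}
After op 6 (add /bq 88): {"atm":52,"bq":88,"h":23}
After op 7 (replace /atm 20): {"atm":20,"bq":88,"h":23}
After op 8 (remove /bq): {"atm":20,"h":23}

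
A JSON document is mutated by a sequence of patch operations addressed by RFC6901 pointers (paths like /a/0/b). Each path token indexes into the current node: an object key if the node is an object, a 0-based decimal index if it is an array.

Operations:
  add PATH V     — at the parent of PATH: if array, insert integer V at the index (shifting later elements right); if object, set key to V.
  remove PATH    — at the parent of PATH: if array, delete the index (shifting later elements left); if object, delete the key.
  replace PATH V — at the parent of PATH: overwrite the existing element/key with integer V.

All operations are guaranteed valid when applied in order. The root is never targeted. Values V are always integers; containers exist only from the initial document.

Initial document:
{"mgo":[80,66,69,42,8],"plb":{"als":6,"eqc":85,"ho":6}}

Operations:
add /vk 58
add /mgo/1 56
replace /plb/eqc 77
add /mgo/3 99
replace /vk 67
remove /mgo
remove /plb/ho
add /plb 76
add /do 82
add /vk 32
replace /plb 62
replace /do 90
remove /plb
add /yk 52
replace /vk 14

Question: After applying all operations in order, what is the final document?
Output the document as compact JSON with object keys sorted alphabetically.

After op 1 (add /vk 58): {"mgo":[80,66,69,42,8],"plb":{"als":6,"eqc":85,"ho":6},"vk":58}
After op 2 (add /mgo/1 56): {"mgo":[80,56,66,69,42,8],"plb":{"als":6,"eqc":85,"ho":6},"vk":58}
After op 3 (replace /plb/eqc 77): {"mgo":[80,56,66,69,42,8],"plb":{"als":6,"eqc":77,"ho":6},"vk":58}
After op 4 (add /mgo/3 99): {"mgo":[80,56,66,99,69,42,8],"plb":{"als":6,"eqc":77,"ho":6},"vk":58}
After op 5 (replace /vk 67): {"mgo":[80,56,66,99,69,42,8],"plb":{"als":6,"eqc":77,"ho":6},"vk":67}
After op 6 (remove /mgo): {"plb":{"als":6,"eqc":77,"ho":6},"vk":67}
After op 7 (remove /plb/ho): {"plb":{"als":6,"eqc":77},"vk":67}
After op 8 (add /plb 76): {"plb":76,"vk":67}
After op 9 (add /do 82): {"do":82,"plb":76,"vk":67}
After op 10 (add /vk 32): {"do":82,"plb":76,"vk":32}
After op 11 (replace /plb 62): {"do":82,"plb":62,"vk":32}
After op 12 (replace /do 90): {"do":90,"plb":62,"vk":32}
After op 13 (remove /plb): {"do":90,"vk":32}
After op 14 (add /yk 52): {"do":90,"vk":32,"yk":52}
After op 15 (replace /vk 14): {"do":90,"vk":14,"yk":52}

Answer: {"do":90,"vk":14,"yk":52}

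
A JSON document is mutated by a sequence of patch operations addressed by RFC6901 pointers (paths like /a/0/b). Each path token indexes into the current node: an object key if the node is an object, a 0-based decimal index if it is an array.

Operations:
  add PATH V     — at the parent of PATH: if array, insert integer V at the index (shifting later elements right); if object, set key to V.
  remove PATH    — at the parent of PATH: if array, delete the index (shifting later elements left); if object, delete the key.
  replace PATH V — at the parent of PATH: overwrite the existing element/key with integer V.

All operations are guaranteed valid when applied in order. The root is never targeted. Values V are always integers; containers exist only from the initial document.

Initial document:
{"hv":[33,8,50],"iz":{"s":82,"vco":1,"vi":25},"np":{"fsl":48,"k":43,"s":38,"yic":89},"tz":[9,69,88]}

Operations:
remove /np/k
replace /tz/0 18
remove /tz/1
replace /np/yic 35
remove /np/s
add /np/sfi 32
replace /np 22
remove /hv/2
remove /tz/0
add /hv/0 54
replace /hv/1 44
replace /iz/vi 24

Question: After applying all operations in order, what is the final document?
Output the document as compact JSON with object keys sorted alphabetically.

After op 1 (remove /np/k): {"hv":[33,8,50],"iz":{"s":82,"vco":1,"vi":25},"np":{"fsl":48,"s":38,"yic":89},"tz":[9,69,88]}
After op 2 (replace /tz/0 18): {"hv":[33,8,50],"iz":{"s":82,"vco":1,"vi":25},"np":{"fsl":48,"s":38,"yic":89},"tz":[18,69,88]}
After op 3 (remove /tz/1): {"hv":[33,8,50],"iz":{"s":82,"vco":1,"vi":25},"np":{"fsl":48,"s":38,"yic":89},"tz":[18,88]}
After op 4 (replace /np/yic 35): {"hv":[33,8,50],"iz":{"s":82,"vco":1,"vi":25},"np":{"fsl":48,"s":38,"yic":35},"tz":[18,88]}
After op 5 (remove /np/s): {"hv":[33,8,50],"iz":{"s":82,"vco":1,"vi":25},"np":{"fsl":48,"yic":35},"tz":[18,88]}
After op 6 (add /np/sfi 32): {"hv":[33,8,50],"iz":{"s":82,"vco":1,"vi":25},"np":{"fsl":48,"sfi":32,"yic":35},"tz":[18,88]}
After op 7 (replace /np 22): {"hv":[33,8,50],"iz":{"s":82,"vco":1,"vi":25},"np":22,"tz":[18,88]}
After op 8 (remove /hv/2): {"hv":[33,8],"iz":{"s":82,"vco":1,"vi":25},"np":22,"tz":[18,88]}
After op 9 (remove /tz/0): {"hv":[33,8],"iz":{"s":82,"vco":1,"vi":25},"np":22,"tz":[88]}
After op 10 (add /hv/0 54): {"hv":[54,33,8],"iz":{"s":82,"vco":1,"vi":25},"np":22,"tz":[88]}
After op 11 (replace /hv/1 44): {"hv":[54,44,8],"iz":{"s":82,"vco":1,"vi":25},"np":22,"tz":[88]}
After op 12 (replace /iz/vi 24): {"hv":[54,44,8],"iz":{"s":82,"vco":1,"vi":24},"np":22,"tz":[88]}

Answer: {"hv":[54,44,8],"iz":{"s":82,"vco":1,"vi":24},"np":22,"tz":[88]}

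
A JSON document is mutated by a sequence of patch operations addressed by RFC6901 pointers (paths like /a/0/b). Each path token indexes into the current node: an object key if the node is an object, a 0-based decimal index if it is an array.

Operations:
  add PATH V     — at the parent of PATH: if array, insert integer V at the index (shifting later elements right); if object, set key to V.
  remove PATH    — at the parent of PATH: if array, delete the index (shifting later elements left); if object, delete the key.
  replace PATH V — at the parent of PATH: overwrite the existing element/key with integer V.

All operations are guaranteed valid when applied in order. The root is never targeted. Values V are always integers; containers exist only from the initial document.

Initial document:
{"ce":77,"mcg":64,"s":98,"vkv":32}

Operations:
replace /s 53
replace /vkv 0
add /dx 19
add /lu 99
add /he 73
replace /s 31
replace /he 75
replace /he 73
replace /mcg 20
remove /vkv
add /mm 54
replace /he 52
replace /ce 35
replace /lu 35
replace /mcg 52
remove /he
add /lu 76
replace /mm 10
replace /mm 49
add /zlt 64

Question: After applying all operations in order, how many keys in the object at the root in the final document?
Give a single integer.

After op 1 (replace /s 53): {"ce":77,"mcg":64,"s":53,"vkv":32}
After op 2 (replace /vkv 0): {"ce":77,"mcg":64,"s":53,"vkv":0}
After op 3 (add /dx 19): {"ce":77,"dx":19,"mcg":64,"s":53,"vkv":0}
After op 4 (add /lu 99): {"ce":77,"dx":19,"lu":99,"mcg":64,"s":53,"vkv":0}
After op 5 (add /he 73): {"ce":77,"dx":19,"he":73,"lu":99,"mcg":64,"s":53,"vkv":0}
After op 6 (replace /s 31): {"ce":77,"dx":19,"he":73,"lu":99,"mcg":64,"s":31,"vkv":0}
After op 7 (replace /he 75): {"ce":77,"dx":19,"he":75,"lu":99,"mcg":64,"s":31,"vkv":0}
After op 8 (replace /he 73): {"ce":77,"dx":19,"he":73,"lu":99,"mcg":64,"s":31,"vkv":0}
After op 9 (replace /mcg 20): {"ce":77,"dx":19,"he":73,"lu":99,"mcg":20,"s":31,"vkv":0}
After op 10 (remove /vkv): {"ce":77,"dx":19,"he":73,"lu":99,"mcg":20,"s":31}
After op 11 (add /mm 54): {"ce":77,"dx":19,"he":73,"lu":99,"mcg":20,"mm":54,"s":31}
After op 12 (replace /he 52): {"ce":77,"dx":19,"he":52,"lu":99,"mcg":20,"mm":54,"s":31}
After op 13 (replace /ce 35): {"ce":35,"dx":19,"he":52,"lu":99,"mcg":20,"mm":54,"s":31}
After op 14 (replace /lu 35): {"ce":35,"dx":19,"he":52,"lu":35,"mcg":20,"mm":54,"s":31}
After op 15 (replace /mcg 52): {"ce":35,"dx":19,"he":52,"lu":35,"mcg":52,"mm":54,"s":31}
After op 16 (remove /he): {"ce":35,"dx":19,"lu":35,"mcg":52,"mm":54,"s":31}
After op 17 (add /lu 76): {"ce":35,"dx":19,"lu":76,"mcg":52,"mm":54,"s":31}
After op 18 (replace /mm 10): {"ce":35,"dx":19,"lu":76,"mcg":52,"mm":10,"s":31}
After op 19 (replace /mm 49): {"ce":35,"dx":19,"lu":76,"mcg":52,"mm":49,"s":31}
After op 20 (add /zlt 64): {"ce":35,"dx":19,"lu":76,"mcg":52,"mm":49,"s":31,"zlt":64}
Size at the root: 7

Answer: 7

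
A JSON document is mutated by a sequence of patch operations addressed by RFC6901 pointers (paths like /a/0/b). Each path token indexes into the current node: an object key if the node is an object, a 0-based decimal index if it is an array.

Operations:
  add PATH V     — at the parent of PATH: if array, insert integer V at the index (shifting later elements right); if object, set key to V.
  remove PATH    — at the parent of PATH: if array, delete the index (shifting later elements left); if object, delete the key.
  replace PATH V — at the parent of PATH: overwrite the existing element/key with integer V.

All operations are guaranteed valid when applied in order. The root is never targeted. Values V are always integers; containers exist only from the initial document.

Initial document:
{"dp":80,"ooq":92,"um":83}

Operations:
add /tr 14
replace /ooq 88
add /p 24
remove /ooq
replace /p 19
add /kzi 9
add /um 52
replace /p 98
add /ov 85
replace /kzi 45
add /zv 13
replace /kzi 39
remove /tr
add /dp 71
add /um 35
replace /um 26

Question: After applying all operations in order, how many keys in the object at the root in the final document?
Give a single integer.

Answer: 6

Derivation:
After op 1 (add /tr 14): {"dp":80,"ooq":92,"tr":14,"um":83}
After op 2 (replace /ooq 88): {"dp":80,"ooq":88,"tr":14,"um":83}
After op 3 (add /p 24): {"dp":80,"ooq":88,"p":24,"tr":14,"um":83}
After op 4 (remove /ooq): {"dp":80,"p":24,"tr":14,"um":83}
After op 5 (replace /p 19): {"dp":80,"p":19,"tr":14,"um":83}
After op 6 (add /kzi 9): {"dp":80,"kzi":9,"p":19,"tr":14,"um":83}
After op 7 (add /um 52): {"dp":80,"kzi":9,"p":19,"tr":14,"um":52}
After op 8 (replace /p 98): {"dp":80,"kzi":9,"p":98,"tr":14,"um":52}
After op 9 (add /ov 85): {"dp":80,"kzi":9,"ov":85,"p":98,"tr":14,"um":52}
After op 10 (replace /kzi 45): {"dp":80,"kzi":45,"ov":85,"p":98,"tr":14,"um":52}
After op 11 (add /zv 13): {"dp":80,"kzi":45,"ov":85,"p":98,"tr":14,"um":52,"zv":13}
After op 12 (replace /kzi 39): {"dp":80,"kzi":39,"ov":85,"p":98,"tr":14,"um":52,"zv":13}
After op 13 (remove /tr): {"dp":80,"kzi":39,"ov":85,"p":98,"um":52,"zv":13}
After op 14 (add /dp 71): {"dp":71,"kzi":39,"ov":85,"p":98,"um":52,"zv":13}
After op 15 (add /um 35): {"dp":71,"kzi":39,"ov":85,"p":98,"um":35,"zv":13}
After op 16 (replace /um 26): {"dp":71,"kzi":39,"ov":85,"p":98,"um":26,"zv":13}
Size at the root: 6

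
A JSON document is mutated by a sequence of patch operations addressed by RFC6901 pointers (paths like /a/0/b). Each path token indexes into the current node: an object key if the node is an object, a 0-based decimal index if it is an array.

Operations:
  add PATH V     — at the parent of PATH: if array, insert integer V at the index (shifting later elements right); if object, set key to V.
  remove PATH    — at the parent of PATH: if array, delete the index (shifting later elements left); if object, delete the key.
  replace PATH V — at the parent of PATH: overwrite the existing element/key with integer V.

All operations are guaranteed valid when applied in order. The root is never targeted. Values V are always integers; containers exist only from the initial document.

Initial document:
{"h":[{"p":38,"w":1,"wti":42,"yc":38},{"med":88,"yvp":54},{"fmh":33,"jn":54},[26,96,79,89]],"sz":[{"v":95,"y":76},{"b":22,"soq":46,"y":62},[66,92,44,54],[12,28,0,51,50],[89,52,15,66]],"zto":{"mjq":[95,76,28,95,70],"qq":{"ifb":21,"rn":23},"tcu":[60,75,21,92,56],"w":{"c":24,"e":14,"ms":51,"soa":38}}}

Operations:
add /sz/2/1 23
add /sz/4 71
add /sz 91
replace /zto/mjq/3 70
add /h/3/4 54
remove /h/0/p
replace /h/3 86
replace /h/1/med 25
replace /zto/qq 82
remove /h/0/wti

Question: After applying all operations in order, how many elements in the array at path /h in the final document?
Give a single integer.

Answer: 4

Derivation:
After op 1 (add /sz/2/1 23): {"h":[{"p":38,"w":1,"wti":42,"yc":38},{"med":88,"yvp":54},{"fmh":33,"jn":54},[26,96,79,89]],"sz":[{"v":95,"y":76},{"b":22,"soq":46,"y":62},[66,23,92,44,54],[12,28,0,51,50],[89,52,15,66]],"zto":{"mjq":[95,76,28,95,70],"qq":{"ifb":21,"rn":23},"tcu":[60,75,21,92,56],"w":{"c":24,"e":14,"ms":51,"soa":38}}}
After op 2 (add /sz/4 71): {"h":[{"p":38,"w":1,"wti":42,"yc":38},{"med":88,"yvp":54},{"fmh":33,"jn":54},[26,96,79,89]],"sz":[{"v":95,"y":76},{"b":22,"soq":46,"y":62},[66,23,92,44,54],[12,28,0,51,50],71,[89,52,15,66]],"zto":{"mjq":[95,76,28,95,70],"qq":{"ifb":21,"rn":23},"tcu":[60,75,21,92,56],"w":{"c":24,"e":14,"ms":51,"soa":38}}}
After op 3 (add /sz 91): {"h":[{"p":38,"w":1,"wti":42,"yc":38},{"med":88,"yvp":54},{"fmh":33,"jn":54},[26,96,79,89]],"sz":91,"zto":{"mjq":[95,76,28,95,70],"qq":{"ifb":21,"rn":23},"tcu":[60,75,21,92,56],"w":{"c":24,"e":14,"ms":51,"soa":38}}}
After op 4 (replace /zto/mjq/3 70): {"h":[{"p":38,"w":1,"wti":42,"yc":38},{"med":88,"yvp":54},{"fmh":33,"jn":54},[26,96,79,89]],"sz":91,"zto":{"mjq":[95,76,28,70,70],"qq":{"ifb":21,"rn":23},"tcu":[60,75,21,92,56],"w":{"c":24,"e":14,"ms":51,"soa":38}}}
After op 5 (add /h/3/4 54): {"h":[{"p":38,"w":1,"wti":42,"yc":38},{"med":88,"yvp":54},{"fmh":33,"jn":54},[26,96,79,89,54]],"sz":91,"zto":{"mjq":[95,76,28,70,70],"qq":{"ifb":21,"rn":23},"tcu":[60,75,21,92,56],"w":{"c":24,"e":14,"ms":51,"soa":38}}}
After op 6 (remove /h/0/p): {"h":[{"w":1,"wti":42,"yc":38},{"med":88,"yvp":54},{"fmh":33,"jn":54},[26,96,79,89,54]],"sz":91,"zto":{"mjq":[95,76,28,70,70],"qq":{"ifb":21,"rn":23},"tcu":[60,75,21,92,56],"w":{"c":24,"e":14,"ms":51,"soa":38}}}
After op 7 (replace /h/3 86): {"h":[{"w":1,"wti":42,"yc":38},{"med":88,"yvp":54},{"fmh":33,"jn":54},86],"sz":91,"zto":{"mjq":[95,76,28,70,70],"qq":{"ifb":21,"rn":23},"tcu":[60,75,21,92,56],"w":{"c":24,"e":14,"ms":51,"soa":38}}}
After op 8 (replace /h/1/med 25): {"h":[{"w":1,"wti":42,"yc":38},{"med":25,"yvp":54},{"fmh":33,"jn":54},86],"sz":91,"zto":{"mjq":[95,76,28,70,70],"qq":{"ifb":21,"rn":23},"tcu":[60,75,21,92,56],"w":{"c":24,"e":14,"ms":51,"soa":38}}}
After op 9 (replace /zto/qq 82): {"h":[{"w":1,"wti":42,"yc":38},{"med":25,"yvp":54},{"fmh":33,"jn":54},86],"sz":91,"zto":{"mjq":[95,76,28,70,70],"qq":82,"tcu":[60,75,21,92,56],"w":{"c":24,"e":14,"ms":51,"soa":38}}}
After op 10 (remove /h/0/wti): {"h":[{"w":1,"yc":38},{"med":25,"yvp":54},{"fmh":33,"jn":54},86],"sz":91,"zto":{"mjq":[95,76,28,70,70],"qq":82,"tcu":[60,75,21,92,56],"w":{"c":24,"e":14,"ms":51,"soa":38}}}
Size at path /h: 4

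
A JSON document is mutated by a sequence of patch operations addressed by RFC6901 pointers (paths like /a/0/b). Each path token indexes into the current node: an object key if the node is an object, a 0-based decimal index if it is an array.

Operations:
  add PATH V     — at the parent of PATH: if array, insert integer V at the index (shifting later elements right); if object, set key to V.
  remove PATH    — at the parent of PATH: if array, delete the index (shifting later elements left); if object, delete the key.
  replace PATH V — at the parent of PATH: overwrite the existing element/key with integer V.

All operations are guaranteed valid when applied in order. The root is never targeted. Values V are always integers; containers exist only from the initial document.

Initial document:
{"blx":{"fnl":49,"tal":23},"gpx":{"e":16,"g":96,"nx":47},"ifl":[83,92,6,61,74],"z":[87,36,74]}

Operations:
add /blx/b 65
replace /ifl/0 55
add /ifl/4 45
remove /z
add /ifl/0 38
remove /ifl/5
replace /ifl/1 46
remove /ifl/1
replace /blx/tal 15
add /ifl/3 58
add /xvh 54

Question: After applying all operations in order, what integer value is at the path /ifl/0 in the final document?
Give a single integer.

After op 1 (add /blx/b 65): {"blx":{"b":65,"fnl":49,"tal":23},"gpx":{"e":16,"g":96,"nx":47},"ifl":[83,92,6,61,74],"z":[87,36,74]}
After op 2 (replace /ifl/0 55): {"blx":{"b":65,"fnl":49,"tal":23},"gpx":{"e":16,"g":96,"nx":47},"ifl":[55,92,6,61,74],"z":[87,36,74]}
After op 3 (add /ifl/4 45): {"blx":{"b":65,"fnl":49,"tal":23},"gpx":{"e":16,"g":96,"nx":47},"ifl":[55,92,6,61,45,74],"z":[87,36,74]}
After op 4 (remove /z): {"blx":{"b":65,"fnl":49,"tal":23},"gpx":{"e":16,"g":96,"nx":47},"ifl":[55,92,6,61,45,74]}
After op 5 (add /ifl/0 38): {"blx":{"b":65,"fnl":49,"tal":23},"gpx":{"e":16,"g":96,"nx":47},"ifl":[38,55,92,6,61,45,74]}
After op 6 (remove /ifl/5): {"blx":{"b":65,"fnl":49,"tal":23},"gpx":{"e":16,"g":96,"nx":47},"ifl":[38,55,92,6,61,74]}
After op 7 (replace /ifl/1 46): {"blx":{"b":65,"fnl":49,"tal":23},"gpx":{"e":16,"g":96,"nx":47},"ifl":[38,46,92,6,61,74]}
After op 8 (remove /ifl/1): {"blx":{"b":65,"fnl":49,"tal":23},"gpx":{"e":16,"g":96,"nx":47},"ifl":[38,92,6,61,74]}
After op 9 (replace /blx/tal 15): {"blx":{"b":65,"fnl":49,"tal":15},"gpx":{"e":16,"g":96,"nx":47},"ifl":[38,92,6,61,74]}
After op 10 (add /ifl/3 58): {"blx":{"b":65,"fnl":49,"tal":15},"gpx":{"e":16,"g":96,"nx":47},"ifl":[38,92,6,58,61,74]}
After op 11 (add /xvh 54): {"blx":{"b":65,"fnl":49,"tal":15},"gpx":{"e":16,"g":96,"nx":47},"ifl":[38,92,6,58,61,74],"xvh":54}
Value at /ifl/0: 38

Answer: 38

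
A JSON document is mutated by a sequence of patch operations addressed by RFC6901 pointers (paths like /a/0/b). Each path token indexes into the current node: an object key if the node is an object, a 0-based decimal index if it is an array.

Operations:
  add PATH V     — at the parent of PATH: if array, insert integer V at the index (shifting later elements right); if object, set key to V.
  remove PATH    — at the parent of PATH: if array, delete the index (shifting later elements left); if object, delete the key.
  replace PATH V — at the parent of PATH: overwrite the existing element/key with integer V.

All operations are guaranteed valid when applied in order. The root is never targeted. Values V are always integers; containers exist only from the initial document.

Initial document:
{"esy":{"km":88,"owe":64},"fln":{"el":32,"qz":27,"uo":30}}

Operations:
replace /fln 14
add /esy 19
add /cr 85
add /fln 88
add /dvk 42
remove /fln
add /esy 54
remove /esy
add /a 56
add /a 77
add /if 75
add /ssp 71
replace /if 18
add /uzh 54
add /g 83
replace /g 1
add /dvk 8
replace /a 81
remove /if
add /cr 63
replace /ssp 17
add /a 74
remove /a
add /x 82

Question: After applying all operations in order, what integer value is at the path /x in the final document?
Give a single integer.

After op 1 (replace /fln 14): {"esy":{"km":88,"owe":64},"fln":14}
After op 2 (add /esy 19): {"esy":19,"fln":14}
After op 3 (add /cr 85): {"cr":85,"esy":19,"fln":14}
After op 4 (add /fln 88): {"cr":85,"esy":19,"fln":88}
After op 5 (add /dvk 42): {"cr":85,"dvk":42,"esy":19,"fln":88}
After op 6 (remove /fln): {"cr":85,"dvk":42,"esy":19}
After op 7 (add /esy 54): {"cr":85,"dvk":42,"esy":54}
After op 8 (remove /esy): {"cr":85,"dvk":42}
After op 9 (add /a 56): {"a":56,"cr":85,"dvk":42}
After op 10 (add /a 77): {"a":77,"cr":85,"dvk":42}
After op 11 (add /if 75): {"a":77,"cr":85,"dvk":42,"if":75}
After op 12 (add /ssp 71): {"a":77,"cr":85,"dvk":42,"if":75,"ssp":71}
After op 13 (replace /if 18): {"a":77,"cr":85,"dvk":42,"if":18,"ssp":71}
After op 14 (add /uzh 54): {"a":77,"cr":85,"dvk":42,"if":18,"ssp":71,"uzh":54}
After op 15 (add /g 83): {"a":77,"cr":85,"dvk":42,"g":83,"if":18,"ssp":71,"uzh":54}
After op 16 (replace /g 1): {"a":77,"cr":85,"dvk":42,"g":1,"if":18,"ssp":71,"uzh":54}
After op 17 (add /dvk 8): {"a":77,"cr":85,"dvk":8,"g":1,"if":18,"ssp":71,"uzh":54}
After op 18 (replace /a 81): {"a":81,"cr":85,"dvk":8,"g":1,"if":18,"ssp":71,"uzh":54}
After op 19 (remove /if): {"a":81,"cr":85,"dvk":8,"g":1,"ssp":71,"uzh":54}
After op 20 (add /cr 63): {"a":81,"cr":63,"dvk":8,"g":1,"ssp":71,"uzh":54}
After op 21 (replace /ssp 17): {"a":81,"cr":63,"dvk":8,"g":1,"ssp":17,"uzh":54}
After op 22 (add /a 74): {"a":74,"cr":63,"dvk":8,"g":1,"ssp":17,"uzh":54}
After op 23 (remove /a): {"cr":63,"dvk":8,"g":1,"ssp":17,"uzh":54}
After op 24 (add /x 82): {"cr":63,"dvk":8,"g":1,"ssp":17,"uzh":54,"x":82}
Value at /x: 82

Answer: 82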